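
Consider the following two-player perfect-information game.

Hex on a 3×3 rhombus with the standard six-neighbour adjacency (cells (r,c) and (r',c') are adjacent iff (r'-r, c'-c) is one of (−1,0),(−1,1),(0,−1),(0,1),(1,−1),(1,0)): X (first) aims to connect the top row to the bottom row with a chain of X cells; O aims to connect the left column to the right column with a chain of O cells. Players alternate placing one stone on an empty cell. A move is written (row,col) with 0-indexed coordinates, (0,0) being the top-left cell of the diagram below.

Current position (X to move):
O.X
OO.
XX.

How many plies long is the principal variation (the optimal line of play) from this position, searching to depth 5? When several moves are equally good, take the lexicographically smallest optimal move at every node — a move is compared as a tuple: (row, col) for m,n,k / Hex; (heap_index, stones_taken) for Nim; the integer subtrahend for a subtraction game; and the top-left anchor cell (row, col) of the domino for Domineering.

PV length from [O.X/OO./XX.]: 1 ply

p1 X@[O.X/OO./XX.]: (0,1)[OXX/OO./XX.]-1 (1,2)[O.X/OOX/XX.]+1* (2,2)[O.X/OO./XXX]-1
p2 O@[O.X/OOX/XX.] terminal -1; root [O.X/OO./XX.] d5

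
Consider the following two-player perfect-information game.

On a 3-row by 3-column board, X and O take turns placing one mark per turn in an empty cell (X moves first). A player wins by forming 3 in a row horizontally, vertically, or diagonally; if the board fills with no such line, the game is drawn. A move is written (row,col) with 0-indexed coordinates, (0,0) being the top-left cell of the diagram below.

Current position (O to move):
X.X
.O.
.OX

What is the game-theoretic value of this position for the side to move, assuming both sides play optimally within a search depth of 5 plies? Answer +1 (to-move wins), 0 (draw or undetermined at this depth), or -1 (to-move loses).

value(X.X/.O./.OX, O) = +1

ply 1, O at X.X/.O./.OX | (0,1)=+1→XOX/.O./.OX*; (1,0)=-1→X.X/OO./.OX; (1,2)=-1→X.X/.OO/.OX; (2,0)=-1→X.X/.O./OOX
ply 2: XOX/.O./.OX is terminal -1 (X); from X.X/.O./.OX depth 5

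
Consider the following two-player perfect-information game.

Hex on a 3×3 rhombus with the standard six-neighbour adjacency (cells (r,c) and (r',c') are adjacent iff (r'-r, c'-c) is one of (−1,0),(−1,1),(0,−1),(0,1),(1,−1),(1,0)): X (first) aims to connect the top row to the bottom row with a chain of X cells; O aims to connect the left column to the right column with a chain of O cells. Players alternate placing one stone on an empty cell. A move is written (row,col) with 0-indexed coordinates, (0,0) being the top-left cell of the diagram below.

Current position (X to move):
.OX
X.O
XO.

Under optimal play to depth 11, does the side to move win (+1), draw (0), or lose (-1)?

ply 1, X at .OX/X.O/XO. | (0,0)=+1→XOX/X.O/XO.*; (1,1)=+1→.OX/XXO/XO.; (2,2)=+1→.OX/X.O/XOX
ply 2: XOX/X.O/XO. is terminal -1 (O); from .OX/X.O/XO. depth 11

value(.OX/X.O/XO., X) = +1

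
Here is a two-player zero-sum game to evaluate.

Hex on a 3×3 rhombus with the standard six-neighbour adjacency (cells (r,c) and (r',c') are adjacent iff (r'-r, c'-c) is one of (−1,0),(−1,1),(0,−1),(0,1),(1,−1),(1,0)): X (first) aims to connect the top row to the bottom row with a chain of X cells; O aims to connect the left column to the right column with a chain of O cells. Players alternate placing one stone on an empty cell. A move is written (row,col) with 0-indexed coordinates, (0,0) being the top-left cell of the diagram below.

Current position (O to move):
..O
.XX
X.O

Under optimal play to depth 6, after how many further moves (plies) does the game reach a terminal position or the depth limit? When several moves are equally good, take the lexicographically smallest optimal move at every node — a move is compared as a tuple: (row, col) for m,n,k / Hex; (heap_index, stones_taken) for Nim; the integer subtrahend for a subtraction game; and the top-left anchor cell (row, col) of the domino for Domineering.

PV length from [..O/.XX/X.O]: 3 plies

p1 O@[..O/.XX/X.O]: (0,0)[O.O/.XX/X.O]-1 (0,1)[.OO/.XX/X.O]+1* (1,0)[..O/OXX/X.O]-1 (2,1)[..O/.XX/XOO]-1
p2 X@[.OO/.XX/X.O]: (0,0)[XOO/.XX/X.O]-1* (1,0)[.OO/XXX/X.O]-1 (2,1)[.OO/.XX/XXO]-1
p3 O@[XOO/.XX/X.O]: (1,0)[XOO/OXX/X.O]+1* (2,1)[XOO/.XX/XOO]-1
p4 X@[XOO/OXX/X.O] terminal -1; root [..O/.XX/X.O] d6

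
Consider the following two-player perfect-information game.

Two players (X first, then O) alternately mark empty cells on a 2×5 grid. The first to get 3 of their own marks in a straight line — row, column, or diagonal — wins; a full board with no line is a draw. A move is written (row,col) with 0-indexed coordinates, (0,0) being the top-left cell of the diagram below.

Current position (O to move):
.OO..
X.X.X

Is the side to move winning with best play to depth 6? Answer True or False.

O winning at [.OO../X.X.X]: True

ply 1, O at .OO../X.X.X | (0,0)=+1→OOO../X.X.X*; (0,3)=+1→.OOO./X.X.X; (0,4)=-1→.OO.O/X.X.X; (1,1)=-1→.OO../XOX.X; (1,3)=-1→.OO../X.XOX
ply 2: OOO../X.X.X is terminal -1 (X); from .OO../X.X.X depth 6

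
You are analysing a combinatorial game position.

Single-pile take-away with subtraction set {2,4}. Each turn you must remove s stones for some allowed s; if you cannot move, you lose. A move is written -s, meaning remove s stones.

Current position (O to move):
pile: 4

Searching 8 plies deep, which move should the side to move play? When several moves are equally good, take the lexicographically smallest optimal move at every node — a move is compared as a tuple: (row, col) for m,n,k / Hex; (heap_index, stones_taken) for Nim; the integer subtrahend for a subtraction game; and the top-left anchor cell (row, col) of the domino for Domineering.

ply 1, O at 4 | -2=-1→2; -4=+1→0*
ply 2: 0 is terminal -1 (X); from 4 depth 8

O's best at [4]: -4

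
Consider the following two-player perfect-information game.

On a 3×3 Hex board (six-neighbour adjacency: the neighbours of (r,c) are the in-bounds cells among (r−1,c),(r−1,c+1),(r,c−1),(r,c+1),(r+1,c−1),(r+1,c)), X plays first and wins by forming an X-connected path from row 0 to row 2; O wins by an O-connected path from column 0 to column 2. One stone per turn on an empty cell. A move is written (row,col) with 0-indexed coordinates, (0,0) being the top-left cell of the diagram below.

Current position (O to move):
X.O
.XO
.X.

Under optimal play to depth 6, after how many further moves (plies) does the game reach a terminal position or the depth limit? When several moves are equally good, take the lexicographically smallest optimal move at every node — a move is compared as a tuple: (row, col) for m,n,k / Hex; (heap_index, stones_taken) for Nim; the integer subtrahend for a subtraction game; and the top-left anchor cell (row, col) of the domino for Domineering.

PV length from [X.O/.XO/.X.]: 2 plies

[X.O/.XO/.X.] O move#1: (0,1):-1/XOO/.XO/.X.*, (1,0):-1/X.O/OXO/.X., (2,0):-1/X.O/.XO/OX., (2,2):-1/X.O/.XO/.XO
[XOO/.XO/.X.] X move#2: (1,0):+1/XOO/XXO/.X.*, (2,0):-1/XOO/.XO/XX., (2,2):-1/XOO/.XO/.XX
[XOO/XXO/.X.] end (terminal -1, O#3); searched X.O/.XO/.X. to 6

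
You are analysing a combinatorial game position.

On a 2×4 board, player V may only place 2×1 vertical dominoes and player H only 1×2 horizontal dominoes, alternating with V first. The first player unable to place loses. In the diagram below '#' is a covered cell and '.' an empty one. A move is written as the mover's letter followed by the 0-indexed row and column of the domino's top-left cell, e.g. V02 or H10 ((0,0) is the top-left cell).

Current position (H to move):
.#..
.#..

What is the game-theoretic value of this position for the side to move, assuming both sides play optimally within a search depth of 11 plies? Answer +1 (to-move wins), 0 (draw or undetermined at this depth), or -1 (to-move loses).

value(.#../.#.., H) = +1

ply 1, H at .#../.#.. | H02=+1→.###/.#..*; H12=+1→.#../.###
ply 2, V at .###/.#.. | V00=-1→####/##..*
ply 3, H at ####/##.. | H12=+1→####/####*
ply 4: ####/#### is terminal -1 (V); from .#../.#.. depth 11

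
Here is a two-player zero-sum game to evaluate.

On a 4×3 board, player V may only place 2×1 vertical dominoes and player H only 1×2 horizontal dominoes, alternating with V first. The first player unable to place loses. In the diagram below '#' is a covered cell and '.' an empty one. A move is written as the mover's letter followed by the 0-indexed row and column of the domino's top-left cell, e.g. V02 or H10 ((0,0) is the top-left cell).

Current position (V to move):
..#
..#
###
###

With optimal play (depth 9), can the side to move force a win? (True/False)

ply 1, V at ..#/..#/###/### | V00=+1→#.#/#.#/###/###*; V01=+1→.##/.##/###/###
ply 2: #.#/#.#/###/### is terminal -1 (H); from ..#/..#/###/### depth 9

V winning at [..#/..#/###/###]: True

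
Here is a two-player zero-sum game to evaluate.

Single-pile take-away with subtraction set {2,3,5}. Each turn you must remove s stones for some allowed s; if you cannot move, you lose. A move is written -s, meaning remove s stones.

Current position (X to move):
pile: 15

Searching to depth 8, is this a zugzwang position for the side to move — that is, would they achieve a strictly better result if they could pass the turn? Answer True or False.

zugzwang(15, X) = True

ply 1, X at 15 | -2=-1→13*; -3=-1→12; -5=-1→10
ply 2, O at 13 | -2=-1→11; -3=-1→10; -5=+1→8*
ply 3, X at 8 | -2=-1→6*; -3=-1→5; -5=-1→3
ply 4, O at 6 | -2=-1→4; -3=-1→3; -5=+1→1*
ply 5: 1 is terminal -1 (X); from 15 depth 8
suppose X passes — search the same position with O to move:
pass> ply 1, O at 15 | -2=-1→13*; -3=-1→12; -5=-1→10
pass> ply 2, X at 13 | -2=-1→11; -3=-1→10; -5=+1→8*
pass> ply 3, O at 8 | -2=-1→6*; -3=-1→5; -5=-1→3
pass> ply 4, X at 6 | -2=-1→4; -3=-1→3; -5=+1→1*
pass> ply 5: 1 is terminal -1 (O); from 15 depth 8
for X: play -1, pass +1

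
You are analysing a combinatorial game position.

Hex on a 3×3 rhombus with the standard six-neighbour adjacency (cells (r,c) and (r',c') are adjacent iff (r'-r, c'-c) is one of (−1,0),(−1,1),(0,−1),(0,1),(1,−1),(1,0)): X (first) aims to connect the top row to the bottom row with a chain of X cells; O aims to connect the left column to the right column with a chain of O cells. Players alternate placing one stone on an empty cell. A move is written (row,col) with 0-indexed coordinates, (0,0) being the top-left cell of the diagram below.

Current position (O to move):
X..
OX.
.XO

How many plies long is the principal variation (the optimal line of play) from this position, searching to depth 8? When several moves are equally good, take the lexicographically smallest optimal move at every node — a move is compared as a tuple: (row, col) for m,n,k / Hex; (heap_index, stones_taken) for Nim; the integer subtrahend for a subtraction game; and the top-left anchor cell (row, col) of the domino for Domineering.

PV length from [X../OX./.XO]: 2 plies

[X../OX./.XO] O move#1: (0,1):-1/XO./OX./.XO*, (0,2):-1/X.O/OX./.XO, (1,2):-1/X../OXO/.XO, (2,0):-1/X../OX./OXO
[XO./OX./.XO] X move#2: (0,2):+1/XOX/OX./.XO*, (1,2):-1/XO./OXX/.XO, (2,0):-1/XO./OX./XXO
[XOX/OX./.XO] end (terminal -1, O#3); searched X../OX./.XO to 8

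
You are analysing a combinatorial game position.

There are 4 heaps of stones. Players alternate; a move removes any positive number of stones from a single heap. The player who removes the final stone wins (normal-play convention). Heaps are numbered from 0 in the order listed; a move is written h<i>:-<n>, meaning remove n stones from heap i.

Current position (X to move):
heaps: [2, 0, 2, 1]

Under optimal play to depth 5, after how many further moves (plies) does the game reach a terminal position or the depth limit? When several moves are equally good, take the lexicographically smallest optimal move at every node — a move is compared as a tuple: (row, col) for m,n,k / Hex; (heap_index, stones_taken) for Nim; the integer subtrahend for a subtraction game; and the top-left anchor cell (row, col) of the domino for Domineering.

[(2,0,2,1)] X move#1: h0:-1:-1/(1,0,2,1), h0:-2:-1/(0,0,2,1), h2:-1:-1/(2,0,1,1), h2:-2:-1/(2,0,0,1), h3:-1:+1/(2,0,2,0)*
[(2,0,2,0)] O move#2: h0:-1:-1/(1,0,2,0)*, h0:-2:-1/(0,0,2,0), h2:-1:-1/(2,0,1,0), h2:-2:-1/(2,0,0,0)
[(1,0,2,0)] X move#3: h0:-1:-1/(0,0,2,0), h2:-1:+1/(1,0,1,0)*, h2:-2:-1/(1,0,0,0)
[(1,0,1,0)] O move#4: h0:-1:-1/(0,0,1,0)*, h2:-1:-1/(1,0,0,0)
[(0,0,1,0)] X move#5: h2:-1:+1/(0,0,0,0)*
[(0,0,0,0)] end (terminal -1, O#6); searched (2,0,2,1) to 5

PV length from [(2,0,2,1)]: 5 plies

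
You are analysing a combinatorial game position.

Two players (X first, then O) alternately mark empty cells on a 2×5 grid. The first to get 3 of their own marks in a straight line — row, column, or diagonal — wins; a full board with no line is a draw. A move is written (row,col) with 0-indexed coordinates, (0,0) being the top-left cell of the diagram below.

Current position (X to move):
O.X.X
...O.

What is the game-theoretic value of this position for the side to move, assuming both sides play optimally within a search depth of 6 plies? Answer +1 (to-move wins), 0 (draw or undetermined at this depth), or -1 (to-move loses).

ply 1, X at O.X.X/...O. | (0,1)=+0→OXX.X/...O.; (0,3)=+1→O.XXX/...O.*; (1,0)=+0→O.X.X/X..O.; (1,1)=+0→O.X.X/.X.O.; (1,2)=+0→O.X.X/..XO.; (1,4)=+0→O.X.X/...OX
ply 2: O.XXX/...O. is terminal -1 (O); from O.X.X/...O. depth 6

value(O.X.X/...O., X) = +1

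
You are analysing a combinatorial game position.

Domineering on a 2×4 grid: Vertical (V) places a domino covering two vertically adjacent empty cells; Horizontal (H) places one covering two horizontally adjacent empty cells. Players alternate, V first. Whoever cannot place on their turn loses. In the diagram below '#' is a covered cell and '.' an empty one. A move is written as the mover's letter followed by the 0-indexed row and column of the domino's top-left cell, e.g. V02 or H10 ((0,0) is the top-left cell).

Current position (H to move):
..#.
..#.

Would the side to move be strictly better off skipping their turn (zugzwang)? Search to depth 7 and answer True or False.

ply 1, H at ..#./..#. | H00=+1→###./..#.*; H10=+1→..#./###.
ply 2, V at ###./..#. | V03=-1→####/..##*
ply 3, H at ####/..## | H10=+1→####/####*
ply 4: ####/#### is terminal -1 (V); from ..#./..#. depth 7
suppose H passes — search the same position with V to move:
pass> ply 1, V at ..#./..#. | V00=+1→#.#./#.#.*; V01=+1→.##./.##.; V03=-1→..##/..##
pass> ply 2: #.#./#.#. is terminal -1 (H); from ..#./..#. depth 7
for H: play +1, pass -1

zugzwang(..#./..#., H) = False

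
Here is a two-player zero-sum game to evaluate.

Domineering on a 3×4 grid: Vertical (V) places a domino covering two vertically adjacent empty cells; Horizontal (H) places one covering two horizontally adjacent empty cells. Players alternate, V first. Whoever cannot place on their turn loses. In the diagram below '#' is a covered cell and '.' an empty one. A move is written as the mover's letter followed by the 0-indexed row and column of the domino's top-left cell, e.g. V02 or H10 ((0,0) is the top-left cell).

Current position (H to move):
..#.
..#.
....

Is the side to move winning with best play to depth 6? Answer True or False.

H winning at [..#./..#./....]: True

[..#./..#./....] H move#1: H00:-1/###./..#./...., H10:+1/..#./###./....*, H20:-1/..#./..#./##.., H21:-1/..#./..#./.##., H22:-1/..#./..#./..##
[..#./###./....] V move#2: V03:-1/..##/####/....*, V13:-1/..#./####/...#
[..##/####/....] H move#3: H00:+1/####/####/....*, H20:+1/..##/####/##.., H21:+1/..##/####/.##., H22:+1/..##/####/..##
[####/####/....] end (terminal -1, V#4); searched ..#./..#./.... to 6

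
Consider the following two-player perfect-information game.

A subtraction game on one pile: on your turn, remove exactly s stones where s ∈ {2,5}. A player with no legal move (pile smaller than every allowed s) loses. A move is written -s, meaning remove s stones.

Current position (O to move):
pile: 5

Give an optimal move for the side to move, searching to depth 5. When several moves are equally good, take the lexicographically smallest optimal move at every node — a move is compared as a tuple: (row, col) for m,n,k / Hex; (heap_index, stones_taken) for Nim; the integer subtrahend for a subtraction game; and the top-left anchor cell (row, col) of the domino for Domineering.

O's best at [5]: -5

p1 O@[5]: -2[3]-1 -5[0]+1*
p2 X@[0] terminal -1; root [5] d5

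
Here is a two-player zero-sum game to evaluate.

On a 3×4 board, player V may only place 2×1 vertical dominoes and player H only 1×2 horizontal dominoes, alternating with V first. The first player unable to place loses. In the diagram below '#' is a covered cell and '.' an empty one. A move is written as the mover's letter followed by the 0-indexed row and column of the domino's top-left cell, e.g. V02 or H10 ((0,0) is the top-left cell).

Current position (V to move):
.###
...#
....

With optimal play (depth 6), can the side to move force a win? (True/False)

ply 1, V at .###/...#/.... | V00=-1→####/#..#/....; V10=-1→.###/#..#/#...; V11=+1→.###/.#.#/.#..*; V12=-1→.###/..##/..#.
ply 2, H at .###/.#.#/.#.. | H22=-1→.###/.#.#/.###*
ply 3, V at .###/.#.#/.### | V00=+1→####/##.#/.###*; V10=+1→.###/##.#/####
ply 4: ####/##.#/.### is terminal -1 (H); from .###/...#/.... depth 6

V winning at [.###/...#/....]: True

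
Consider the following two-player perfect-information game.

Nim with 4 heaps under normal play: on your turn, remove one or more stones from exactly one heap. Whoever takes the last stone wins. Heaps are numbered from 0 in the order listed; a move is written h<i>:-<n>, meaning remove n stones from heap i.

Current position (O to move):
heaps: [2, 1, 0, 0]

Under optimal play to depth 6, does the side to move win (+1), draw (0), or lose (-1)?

value((2,1,0,0), O) = +1

[(2,1,0,0)] O move#1: h0:-1:+1/(1,1,0,0)*, h0:-2:-1/(0,1,0,0), h1:-1:-1/(2,0,0,0)
[(1,1,0,0)] X move#2: h0:-1:-1/(0,1,0,0)*, h1:-1:-1/(1,0,0,0)
[(0,1,0,0)] O move#3: h1:-1:+1/(0,0,0,0)*
[(0,0,0,0)] end (terminal -1, X#4); searched (2,1,0,0) to 6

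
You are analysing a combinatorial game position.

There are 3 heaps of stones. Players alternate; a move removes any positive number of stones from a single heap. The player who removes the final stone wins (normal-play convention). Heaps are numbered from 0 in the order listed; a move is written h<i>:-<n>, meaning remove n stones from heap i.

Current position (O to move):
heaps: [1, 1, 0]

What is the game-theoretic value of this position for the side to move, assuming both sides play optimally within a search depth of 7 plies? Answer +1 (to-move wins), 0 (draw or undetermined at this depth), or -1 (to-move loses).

ply 1, O at (1,1,0) | h0:-1=-1→(0,1,0)*; h1:-1=-1→(1,0,0)
ply 2, X at (0,1,0) | h1:-1=+1→(0,0,0)*
ply 3: (0,0,0) is terminal -1 (O); from (1,1,0) depth 7

value((1,1,0), O) = -1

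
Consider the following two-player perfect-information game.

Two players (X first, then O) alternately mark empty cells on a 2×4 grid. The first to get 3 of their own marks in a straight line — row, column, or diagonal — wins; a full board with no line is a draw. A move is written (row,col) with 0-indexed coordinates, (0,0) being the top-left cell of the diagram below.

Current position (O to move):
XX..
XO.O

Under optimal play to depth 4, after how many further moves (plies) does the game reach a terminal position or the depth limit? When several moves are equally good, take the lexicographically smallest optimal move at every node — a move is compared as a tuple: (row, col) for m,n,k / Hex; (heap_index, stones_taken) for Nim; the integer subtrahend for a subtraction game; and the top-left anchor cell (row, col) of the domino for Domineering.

p1 O@[XX../XO.O]: (0,2)[XXO./XO.O]+0 (0,3)[XX.O/XO.O]-1 (1,2)[XX../XOOO]+1*
p2 X@[XX../XOOO] terminal -1; root [XX../XO.O] d4

PV length from [XX../XO.O]: 1 ply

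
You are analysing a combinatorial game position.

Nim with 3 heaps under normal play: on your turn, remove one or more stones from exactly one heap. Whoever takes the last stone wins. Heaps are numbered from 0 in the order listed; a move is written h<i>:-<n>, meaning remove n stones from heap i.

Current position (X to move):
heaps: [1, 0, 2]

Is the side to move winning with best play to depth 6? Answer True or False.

X winning at [(1,0,2)]: True

[(1,0,2)] X move#1: h0:-1:-1/(0,0,2), h2:-1:+1/(1,0,1)*, h2:-2:-1/(1,0,0)
[(1,0,1)] O move#2: h0:-1:-1/(0,0,1)*, h2:-1:-1/(1,0,0)
[(0,0,1)] X move#3: h2:-1:+1/(0,0,0)*
[(0,0,0)] end (terminal -1, O#4); searched (1,0,2) to 6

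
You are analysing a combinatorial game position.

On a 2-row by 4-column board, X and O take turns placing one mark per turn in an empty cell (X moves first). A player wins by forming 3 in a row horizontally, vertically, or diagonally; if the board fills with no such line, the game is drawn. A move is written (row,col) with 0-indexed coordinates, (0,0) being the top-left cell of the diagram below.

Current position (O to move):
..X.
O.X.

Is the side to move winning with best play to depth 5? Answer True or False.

p1 O@[..X./O.X.]: (0,0)[O.X./O.X.]+0* (0,1)[.OX./O.X.]+0 (0,3)[..XO/O.X.]+0 (1,1)[..X./OOX.]-1 (1,3)[..X./O.XO]-1
p2 X@[O.X./O.X.]: (0,1)[OXX./O.X.]+0* (0,3)[O.XX/O.X.]+0 (1,1)[O.X./OXX.]+0 (1,3)[O.X./O.XX]+0
p3 O@[OXX./O.X.]: (0,3)[OXXO/O.X.]+0* (1,1)[OXX./OOX.]-1 (1,3)[OXX./O.XO]-1
p4 X@[OXXO/O.X.]: (1,1)[OXXO/OXX.]+0* (1,3)[OXXO/O.XX]+0
p5 O@[OXXO/OXX.]: (1,3)[OXXO/OXXO]+0*
p6 X@[OXXO/OXXO] terminal +0; root [..X./O.X.] d5

O winning at [..X./O.X.]: False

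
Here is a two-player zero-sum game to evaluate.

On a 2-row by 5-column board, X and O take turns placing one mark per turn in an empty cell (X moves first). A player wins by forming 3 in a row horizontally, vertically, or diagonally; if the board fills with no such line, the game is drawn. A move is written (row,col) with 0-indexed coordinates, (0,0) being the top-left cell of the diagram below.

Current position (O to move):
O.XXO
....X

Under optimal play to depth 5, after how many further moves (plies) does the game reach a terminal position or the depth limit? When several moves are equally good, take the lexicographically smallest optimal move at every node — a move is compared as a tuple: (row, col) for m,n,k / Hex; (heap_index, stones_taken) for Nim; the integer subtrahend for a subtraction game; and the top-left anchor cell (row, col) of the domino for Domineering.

PV length from [O.XXO/....X]: 5 plies

[O.XXO/....X] O move#1: (0,1):+0/OOXXO/....X*, (1,0):-1/O.XXO/O...X, (1,1):-1/O.XXO/.O..X, (1,2):-1/O.XXO/..O.X, (1,3):-1/O.XXO/...OX
[OOXXO/....X] X move#2: (1,0):+0/OOXXO/X...X*, (1,1):+0/OOXXO/.X..X, (1,2):+0/OOXXO/..X.X, (1,3):+0/OOXXO/...XX
[OOXXO/X...X] O move#3: (1,1):+0/OOXXO/XO..X*, (1,2):+0/OOXXO/X.O.X, (1,3):+0/OOXXO/X..OX
[OOXXO/XO..X] X move#4: (1,2):+0/OOXXO/XOX.X*, (1,3):+0/OOXXO/XO.XX
[OOXXO/XOX.X] O move#5: (1,3):+0/OOXXO/XOXOX*
[OOXXO/XOXOX] end (terminal +0, X#6); searched O.XXO/....X to 5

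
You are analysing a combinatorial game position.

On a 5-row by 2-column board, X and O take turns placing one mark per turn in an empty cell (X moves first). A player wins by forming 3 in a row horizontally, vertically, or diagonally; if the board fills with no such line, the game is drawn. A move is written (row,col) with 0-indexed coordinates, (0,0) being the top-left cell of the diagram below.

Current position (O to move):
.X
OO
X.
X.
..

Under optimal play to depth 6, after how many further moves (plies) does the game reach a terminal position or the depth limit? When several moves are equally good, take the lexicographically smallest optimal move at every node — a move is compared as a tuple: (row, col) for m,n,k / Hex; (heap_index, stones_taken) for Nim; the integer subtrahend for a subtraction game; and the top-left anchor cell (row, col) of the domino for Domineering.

PV length from [.X/OO/X./X./..]: 5 plies

[.X/OO/X./X./..] O move#1: (0,0):-1/OX/OO/X./X./.., (2,1):-1/.X/OO/XO/X./.., (3,1):-1/.X/OO/X./XO/.., (4,0):+0/.X/OO/X./X./O.*, (4,1):-1/.X/OO/X./X./.O
[.X/OO/X./X./O.] X move#2: (0,0):+0/XX/OO/X./X./O.*, (2,1):+0/.X/OO/XX/X./O., (3,1):+0/.X/OO/X./XX/O., (4,1):+0/.X/OO/X./X./OX
[XX/OO/X./X./O.] O move#3: (2,1):+0/XX/OO/XO/X./O.*, (3,1):+0/XX/OO/X./XO/O., (4,1):+0/XX/OO/X./X./OO
[XX/OO/XO/X./O.] X move#4: (3,1):+0/XX/OO/XO/XX/O.*, (4,1):-1/XX/OO/XO/X./OX
[XX/OO/XO/XX/O.] O move#5: (4,1):+0/XX/OO/XO/XX/OO*
[XX/OO/XO/XX/OO] end (terminal +0, X#6); searched .X/OO/X./X./.. to 6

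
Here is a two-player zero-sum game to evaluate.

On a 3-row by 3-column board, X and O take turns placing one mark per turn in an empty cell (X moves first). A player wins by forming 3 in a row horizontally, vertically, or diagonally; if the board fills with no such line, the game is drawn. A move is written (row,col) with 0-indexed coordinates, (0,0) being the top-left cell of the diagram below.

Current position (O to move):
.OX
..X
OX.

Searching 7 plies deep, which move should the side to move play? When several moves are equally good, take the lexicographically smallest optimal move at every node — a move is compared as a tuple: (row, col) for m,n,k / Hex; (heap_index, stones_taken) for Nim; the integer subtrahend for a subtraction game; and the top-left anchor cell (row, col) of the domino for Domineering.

O's best at [.OX/..X/OX.]: (2,2)

[.OX/..X/OX.] O move#1: (0,0):-1/OOX/..X/OX., (1,0):-1/.OX/O.X/OX., (1,1):-1/.OX/.OX/OX., (2,2):+0/.OX/..X/OXO*
[.OX/..X/OXO] X move#2: (0,0):+0/XOX/..X/OXO*, (1,0):+0/.OX/X.X/OXO, (1,1):+0/.OX/.XX/OXO
[XOX/..X/OXO] O move#3: (1,0):+0/XOX/O.X/OXO*, (1,1):+0/XOX/.OX/OXO
[XOX/O.X/OXO] X move#4: (1,1):+0/XOX/OXX/OXO*
[XOX/OXX/OXO] end (terminal +0, O#5); searched .OX/..X/OX. to 7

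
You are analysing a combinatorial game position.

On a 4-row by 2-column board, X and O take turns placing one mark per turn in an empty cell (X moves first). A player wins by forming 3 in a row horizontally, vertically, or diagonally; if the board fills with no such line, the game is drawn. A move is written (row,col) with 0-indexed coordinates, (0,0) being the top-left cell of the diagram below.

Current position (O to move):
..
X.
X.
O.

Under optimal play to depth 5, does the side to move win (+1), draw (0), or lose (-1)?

value(../X./X./O., O) = 0

p1 O@[../X./X./O.]: (0,0)[O./X./X./O.]+0* (0,1)[.O/X./X./O.]-1 (1,1)[../XO/X./O.]-1 (2,1)[../X./XO/O.]-1 (3,1)[../X./X./OO]-1
p2 X@[O./X./X./O.]: (0,1)[OX/X./X./O.]+0* (1,1)[O./XX/X./O.]+0 (2,1)[O./X./XX/O.]+0 (3,1)[O./X./X./OX]+0
p3 O@[OX/X./X./O.]: (1,1)[OX/XO/X./O.]+0* (2,1)[OX/X./XO/O.]+0 (3,1)[OX/X./X./OO]+0
p4 X@[OX/XO/X./O.]: (2,1)[OX/XO/XX/O.]+0* (3,1)[OX/XO/X./OX]+0
p5 O@[OX/XO/XX/O.]: (3,1)[OX/XO/XX/OO]+0*
p6 X@[OX/XO/XX/OO] terminal +0; root [../X./X./O.] d5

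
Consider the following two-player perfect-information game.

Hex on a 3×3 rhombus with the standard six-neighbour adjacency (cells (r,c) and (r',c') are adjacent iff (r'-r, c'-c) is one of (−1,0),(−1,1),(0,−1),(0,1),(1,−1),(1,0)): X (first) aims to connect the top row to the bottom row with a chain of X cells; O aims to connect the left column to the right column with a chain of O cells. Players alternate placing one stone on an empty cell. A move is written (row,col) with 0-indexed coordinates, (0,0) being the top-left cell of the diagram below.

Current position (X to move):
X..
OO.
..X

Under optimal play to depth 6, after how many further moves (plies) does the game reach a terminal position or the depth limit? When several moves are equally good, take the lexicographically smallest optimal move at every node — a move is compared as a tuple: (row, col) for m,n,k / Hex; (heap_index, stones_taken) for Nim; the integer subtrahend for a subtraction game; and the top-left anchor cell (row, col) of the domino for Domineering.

p1 X@[X../OO./..X]: (0,1)[XX./OO./..X]-1* (0,2)[X.X/OO./..X]-1 (1,2)[X../OOX/..X]-1 (2,0)[X../OO./X.X]-1 (2,1)[X../OO./.XX]-1
p2 O@[XX./OO./..X]: (0,2)[XXO/OO./..X]+1* (1,2)[XX./OOO/..X]+1 (2,0)[XX./OO./O.X]+1 (2,1)[XX./OO./.OX]+1
p3 X@[XXO/OO./..X] terminal -1; root [X../OO./..X] d6

PV length from [X../OO./..X]: 2 plies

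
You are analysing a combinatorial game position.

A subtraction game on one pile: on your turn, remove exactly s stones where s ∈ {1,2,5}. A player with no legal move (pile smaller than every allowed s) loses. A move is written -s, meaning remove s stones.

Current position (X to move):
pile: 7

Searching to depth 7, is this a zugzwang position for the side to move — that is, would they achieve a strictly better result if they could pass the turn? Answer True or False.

ply 1, X at 7 | -1=+1→6*; -2=-1→5; -5=-1→2
ply 2, O at 6 | -1=-1→5*; -2=-1→4; -5=-1→1
ply 3, X at 5 | -1=-1→4; -2=+1→3*; -5=+1→0
ply 4, O at 3 | -1=-1→2*; -2=-1→1
ply 5, X at 2 | -1=-1→1; -2=+1→0*
ply 6: 0 is terminal -1 (O); from 7 depth 7
suppose X passes — search the same position with O to move:
pass> ply 1, O at 7 | -1=+1→6*; -2=-1→5; -5=-1→2
pass> ply 2, X at 6 | -1=-1→5*; -2=-1→4; -5=-1→1
pass> ply 3, O at 5 | -1=-1→4; -2=+1→3*; -5=+1→0
pass> ply 4, X at 3 | -1=-1→2*; -2=-1→1
pass> ply 5, O at 2 | -1=-1→1; -2=+1→0*
pass> ply 6: 0 is terminal -1 (X); from 7 depth 7
for X: play +1, pass -1

zugzwang(7, X) = False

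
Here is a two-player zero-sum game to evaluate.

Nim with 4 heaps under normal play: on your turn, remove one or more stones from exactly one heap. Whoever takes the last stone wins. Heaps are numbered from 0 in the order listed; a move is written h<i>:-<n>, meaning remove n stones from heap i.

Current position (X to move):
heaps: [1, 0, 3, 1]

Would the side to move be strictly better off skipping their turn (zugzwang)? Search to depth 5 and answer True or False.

ply 1, X at (1,0,3,1) | h0:-1=-1→(0,0,3,1); h2:-1=-1→(1,0,2,1); h2:-2=-1→(1,0,1,1); h2:-3=+1→(1,0,0,1)*; h3:-1=-1→(1,0,3,0)
ply 2, O at (1,0,0,1) | h0:-1=-1→(0,0,0,1)*; h3:-1=-1→(1,0,0,0)
ply 3, X at (0,0,0,1) | h3:-1=+1→(0,0,0,0)*
ply 4: (0,0,0,0) is terminal -1 (O); from (1,0,3,1) depth 5
pass branch (O moves first from the same position):
  | ply 1, O at (1,0,3,1) | h0:-1=-1→(0,0,3,1); h2:-1=-1→(1,0,2,1); h2:-2=-1→(1,0,1,1); h2:-3=+1→(1,0,0,1)*; h3:-1=-1→(1,0,3,0)
  | ply 2, X at (1,0,0,1) | h0:-1=-1→(0,0,0,1)*; h3:-1=-1→(1,0,0,0)
  | ply 3, O at (0,0,0,1) | h3:-1=+1→(0,0,0,0)*
  | ply 4: (0,0,0,0) is terminal -1 (X); from (1,0,3,1) depth 5
X moving scores +1; X passing scores -1

zugzwang((1,0,3,1), X) = False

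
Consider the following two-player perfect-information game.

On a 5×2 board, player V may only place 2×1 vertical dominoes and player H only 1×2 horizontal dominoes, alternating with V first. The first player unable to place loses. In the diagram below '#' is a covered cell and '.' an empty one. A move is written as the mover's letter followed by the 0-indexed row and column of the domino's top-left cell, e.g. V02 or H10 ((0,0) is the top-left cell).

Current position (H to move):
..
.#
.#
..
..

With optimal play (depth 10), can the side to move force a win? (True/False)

H winning at [../.#/.#/../..]: True

[../.#/.#/../..] H move#1: H00:-1/##/.#/.#/../.., H30:+1/../.#/.#/##/..*, H40:+1/../.#/.#/../##
[../.#/.#/##/..] V move#2: V00:-1/#./##/.#/##/..*, V10:-1/../##/##/##/..
[#./##/.#/##/..] H move#3: H40:+1/#./##/.#/##/##*
[#./##/.#/##/##] end (terminal -1, V#4); searched ../.#/.#/../.. to 10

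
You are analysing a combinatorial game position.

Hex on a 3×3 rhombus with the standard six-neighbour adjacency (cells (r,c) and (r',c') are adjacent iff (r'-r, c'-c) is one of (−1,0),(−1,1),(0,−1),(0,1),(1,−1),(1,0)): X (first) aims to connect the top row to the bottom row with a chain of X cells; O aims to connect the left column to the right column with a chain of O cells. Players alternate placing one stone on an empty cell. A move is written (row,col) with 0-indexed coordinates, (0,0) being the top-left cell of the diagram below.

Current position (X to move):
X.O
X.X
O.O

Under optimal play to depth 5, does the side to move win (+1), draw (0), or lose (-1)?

value(X.O/X.X/O.O, X) = -1

ply 1, X at X.O/X.X/O.O | (0,1)=-1→XXO/X.X/O.O*; (1,1)=-1→X.O/XXX/O.O; (2,1)=-1→X.O/X.X/OXO
ply 2, O at XXO/X.X/O.O | (1,1)=+1→XXO/XOX/O.O*; (2,1)=+1→XXO/X.X/OOO
ply 3: XXO/XOX/O.O is terminal -1 (X); from X.O/X.X/O.O depth 5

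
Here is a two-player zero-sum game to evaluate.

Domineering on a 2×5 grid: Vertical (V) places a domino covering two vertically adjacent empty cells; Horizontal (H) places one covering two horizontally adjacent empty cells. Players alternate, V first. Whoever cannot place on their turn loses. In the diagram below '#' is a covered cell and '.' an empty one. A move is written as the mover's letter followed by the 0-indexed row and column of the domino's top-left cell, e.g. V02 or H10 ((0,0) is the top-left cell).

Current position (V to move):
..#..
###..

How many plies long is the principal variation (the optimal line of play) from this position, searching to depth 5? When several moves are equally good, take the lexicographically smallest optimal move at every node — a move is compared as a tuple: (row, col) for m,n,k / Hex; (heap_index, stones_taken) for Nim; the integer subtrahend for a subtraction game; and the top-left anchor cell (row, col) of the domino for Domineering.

ply 1, V at ..#../###.. | V03=+1→..##./####.*; V04=+1→..#.#/###.#
ply 2, H at ..##./####. | H00=-1→####./####.*
ply 3, V at ####./####. | V04=+1→#####/#####*
ply 4: #####/##### is terminal -1 (H); from ..#../###.. depth 5

PV length from [..#../###..]: 3 plies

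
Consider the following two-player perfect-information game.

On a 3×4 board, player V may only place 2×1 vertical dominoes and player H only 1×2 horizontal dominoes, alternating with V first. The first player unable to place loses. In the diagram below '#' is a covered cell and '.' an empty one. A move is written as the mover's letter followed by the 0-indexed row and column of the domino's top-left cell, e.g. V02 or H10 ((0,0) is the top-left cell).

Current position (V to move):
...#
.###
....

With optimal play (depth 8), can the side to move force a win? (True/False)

V winning at [...#/.###/....]: False

p1 V@[...#/.###/....]: V00[#..#/####/....]-1* V10[...#/####/#...]-1
p2 H@[#..#/####/....]: H01[####/####/....]+1* H20[#..#/####/##..]+1 H21[#..#/####/.##.]+1 H22[#..#/####/..##]+1
p3 V@[####/####/....] terminal -1; root [...#/.###/....] d8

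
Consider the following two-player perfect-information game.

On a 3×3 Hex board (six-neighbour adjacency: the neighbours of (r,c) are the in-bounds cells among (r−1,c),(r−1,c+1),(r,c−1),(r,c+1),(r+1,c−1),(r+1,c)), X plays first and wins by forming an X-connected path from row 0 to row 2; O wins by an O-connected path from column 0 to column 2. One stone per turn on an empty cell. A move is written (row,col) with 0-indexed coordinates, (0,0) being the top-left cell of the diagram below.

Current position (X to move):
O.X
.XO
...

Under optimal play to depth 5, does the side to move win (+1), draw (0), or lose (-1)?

ply 1, X at O.X/.XO/... | (0,1)=+1→OXX/.XO/...*; (1,0)=+1→O.X/XXO/...; (2,0)=+1→O.X/.XO/X..; (2,1)=+1→O.X/.XO/.X.; (2,2)=+1→O.X/.XO/..X
ply 2, O at OXX/.XO/... | (1,0)=-1→OXX/OXO/...*; (2,0)=-1→OXX/.XO/O..; (2,1)=-1→OXX/.XO/.O.; (2,2)=-1→OXX/.XO/..O
ply 3, X at OXX/OXO/... | (2,0)=+1→OXX/OXO/X..*; (2,1)=+1→OXX/OXO/.X.; (2,2)=+1→OXX/OXO/..X
ply 4: OXX/OXO/X.. is terminal -1 (O); from O.X/.XO/... depth 5

value(O.X/.XO/..., X) = +1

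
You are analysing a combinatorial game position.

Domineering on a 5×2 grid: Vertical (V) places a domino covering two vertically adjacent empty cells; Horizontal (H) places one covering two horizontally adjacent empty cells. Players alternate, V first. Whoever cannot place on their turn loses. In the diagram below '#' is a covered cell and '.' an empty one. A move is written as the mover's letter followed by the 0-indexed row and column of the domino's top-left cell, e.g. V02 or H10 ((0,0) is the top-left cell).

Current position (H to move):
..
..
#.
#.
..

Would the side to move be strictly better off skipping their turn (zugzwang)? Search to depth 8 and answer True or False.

zugzwang(../../#./#./.., H) = False

p1 H@[../../#./#./..]: H00[##/../#./#./..]+1* H10[../##/#./#./..]+1 H40[../../#./#./##]-1
p2 V@[##/../#./#./..]: V11[##/.#/##/#./..]-1* V21[##/../##/##/..]-1 V31[##/../#./##/.#]-1
p3 H@[##/.#/##/#./..]: H40[##/.#/##/#./##]+1*
p4 V@[##/.#/##/#./##] terminal -1; root [../../#./#./..] d8
suppose H passes — search the same position with V to move:
pass> p1 V@[../../#./#./..]: V00[#./#./#./#./..]+1* V01[.#/.#/#./#./..]+1 V11[../.#/##/#./..]+1 V21[../../##/##/..]-1 V31[../../#./##/.#]-1
pass> p2 H@[#./#./#./#./..]: H40[#./#./#./#./##]-1*
pass> p3 V@[#./#./#./#./##]: V01[##/##/#./#./##]+1* V11[#./##/##/#./##]+1 V21[#./#./##/##/##]+1
pass> p4 H@[##/##/#./#./##] terminal -1; root [../../#./#./..] d8
for H: play +1, pass -1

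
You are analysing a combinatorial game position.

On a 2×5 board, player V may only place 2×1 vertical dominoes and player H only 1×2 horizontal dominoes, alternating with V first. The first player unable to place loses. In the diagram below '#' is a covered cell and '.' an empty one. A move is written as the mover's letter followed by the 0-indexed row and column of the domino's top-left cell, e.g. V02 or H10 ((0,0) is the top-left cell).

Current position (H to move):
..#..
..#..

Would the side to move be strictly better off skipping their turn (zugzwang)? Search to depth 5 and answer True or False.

[..#../..#..] H move#1: H00:-1/###../..#..*, H03:-1/..###/..#.., H10:-1/..#../###.., H13:-1/..#../..###
[###../..#..] V move#2: V03:+1/####./..##.*, V04:+1/###.#/..#.#
[####./..##.] H move#3: H10:-1/####./####.*
[####./####.] V move#4: V04:+1/#####/#####*
[#####/#####] end (terminal -1, H#5); searched ..#../..#.. to 5
suppose H passes — search the same position with V to move:
pass> [..#../..#..] V move#1: V00:-1/#.#../#.#..*, V01:-1/.##../.##.., V03:-1/..##./..##., V04:-1/..#.#/..#.#
pass> [#.#../#.#..] H move#2: H03:+1/#.###/#.#..*, H13:+1/#.#../#.###
pass> [#.###/#.#..] V move#3: V01:-1/#####/###..*
pass> [#####/###..] H move#4: H13:+1/#####/#####*
pass> [#####/#####] end (terminal -1, V#5); searched ..#../..#.. to 5
for H: play -1, pass +1

zugzwang(..#../..#.., H) = True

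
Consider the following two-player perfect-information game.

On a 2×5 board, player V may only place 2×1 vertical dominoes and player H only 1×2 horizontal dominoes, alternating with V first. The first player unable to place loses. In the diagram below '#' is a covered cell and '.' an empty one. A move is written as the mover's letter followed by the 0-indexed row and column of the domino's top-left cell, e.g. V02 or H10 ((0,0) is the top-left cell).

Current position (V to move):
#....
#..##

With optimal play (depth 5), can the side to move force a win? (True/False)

[#..../#..##] V move#1: V01:-1/##.../##.##, V02:+1/#.#../#.###*
[#.#../#.###] H move#2: H03:-1/#.###/#.###*
[#.###/#.###] V move#3: V01:+1/#####/#####*
[#####/#####] end (terminal -1, H#4); searched #..../#..## to 5

V winning at [#..../#..##]: True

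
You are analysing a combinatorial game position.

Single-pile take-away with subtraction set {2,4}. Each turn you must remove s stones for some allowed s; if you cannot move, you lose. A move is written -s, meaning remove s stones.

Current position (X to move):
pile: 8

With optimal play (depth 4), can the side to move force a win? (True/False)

p1 X@[8]: -2[6]+1* -4[4]-1
p2 O@[6]: -2[4]-1* -4[2]-1
p3 X@[4]: -2[2]-1 -4[0]+1*
p4 O@[0] terminal -1; root [8] d4

X winning at [8]: True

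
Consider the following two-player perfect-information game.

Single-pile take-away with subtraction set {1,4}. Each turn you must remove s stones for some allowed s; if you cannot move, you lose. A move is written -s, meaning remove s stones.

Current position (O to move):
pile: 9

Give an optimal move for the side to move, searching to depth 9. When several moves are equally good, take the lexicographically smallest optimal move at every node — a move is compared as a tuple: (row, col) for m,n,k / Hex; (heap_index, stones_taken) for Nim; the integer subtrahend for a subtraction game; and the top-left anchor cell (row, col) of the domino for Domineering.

O's best at [9]: -4

p1 O@[9]: -1[8]-1 -4[5]+1*
p2 X@[5]: -1[4]-1* -4[1]-1
p3 O@[4]: -1[3]-1 -4[0]+1*
p4 X@[0] terminal -1; root [9] d9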